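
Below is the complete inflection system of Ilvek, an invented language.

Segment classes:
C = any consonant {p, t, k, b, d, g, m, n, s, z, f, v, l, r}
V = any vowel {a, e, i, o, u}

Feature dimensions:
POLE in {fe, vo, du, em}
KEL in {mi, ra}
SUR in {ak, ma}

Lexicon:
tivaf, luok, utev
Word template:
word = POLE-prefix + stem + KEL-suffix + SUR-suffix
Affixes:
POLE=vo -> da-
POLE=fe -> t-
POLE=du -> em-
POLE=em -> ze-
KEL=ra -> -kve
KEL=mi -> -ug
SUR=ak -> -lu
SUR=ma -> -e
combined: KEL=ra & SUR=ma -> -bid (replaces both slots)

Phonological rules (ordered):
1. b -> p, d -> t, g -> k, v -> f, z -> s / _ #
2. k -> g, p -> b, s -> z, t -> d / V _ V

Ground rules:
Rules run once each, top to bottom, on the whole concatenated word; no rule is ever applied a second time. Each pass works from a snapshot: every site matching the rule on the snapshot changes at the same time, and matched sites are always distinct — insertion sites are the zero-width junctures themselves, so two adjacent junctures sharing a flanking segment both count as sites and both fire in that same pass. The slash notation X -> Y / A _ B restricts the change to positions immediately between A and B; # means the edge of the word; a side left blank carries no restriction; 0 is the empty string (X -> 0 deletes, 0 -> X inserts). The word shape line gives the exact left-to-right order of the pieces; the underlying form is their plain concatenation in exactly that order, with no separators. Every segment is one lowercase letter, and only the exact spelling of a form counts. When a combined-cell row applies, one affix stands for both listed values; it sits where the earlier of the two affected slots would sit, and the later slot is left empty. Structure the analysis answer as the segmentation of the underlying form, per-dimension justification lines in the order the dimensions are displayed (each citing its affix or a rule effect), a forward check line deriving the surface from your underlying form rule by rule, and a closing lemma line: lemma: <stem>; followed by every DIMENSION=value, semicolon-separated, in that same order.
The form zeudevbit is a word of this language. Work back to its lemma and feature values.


underlying: ze-utev-bid
POLE=em - signalled by the affix ze-
KEL=ra - signalled by the combined affix row
SUR=ma - signalled by the combined affix row
check: zeutevbid -> zeutevbit -> zeudevbit
lemma: utev; POLE=em; KEL=ra; SUR=ma


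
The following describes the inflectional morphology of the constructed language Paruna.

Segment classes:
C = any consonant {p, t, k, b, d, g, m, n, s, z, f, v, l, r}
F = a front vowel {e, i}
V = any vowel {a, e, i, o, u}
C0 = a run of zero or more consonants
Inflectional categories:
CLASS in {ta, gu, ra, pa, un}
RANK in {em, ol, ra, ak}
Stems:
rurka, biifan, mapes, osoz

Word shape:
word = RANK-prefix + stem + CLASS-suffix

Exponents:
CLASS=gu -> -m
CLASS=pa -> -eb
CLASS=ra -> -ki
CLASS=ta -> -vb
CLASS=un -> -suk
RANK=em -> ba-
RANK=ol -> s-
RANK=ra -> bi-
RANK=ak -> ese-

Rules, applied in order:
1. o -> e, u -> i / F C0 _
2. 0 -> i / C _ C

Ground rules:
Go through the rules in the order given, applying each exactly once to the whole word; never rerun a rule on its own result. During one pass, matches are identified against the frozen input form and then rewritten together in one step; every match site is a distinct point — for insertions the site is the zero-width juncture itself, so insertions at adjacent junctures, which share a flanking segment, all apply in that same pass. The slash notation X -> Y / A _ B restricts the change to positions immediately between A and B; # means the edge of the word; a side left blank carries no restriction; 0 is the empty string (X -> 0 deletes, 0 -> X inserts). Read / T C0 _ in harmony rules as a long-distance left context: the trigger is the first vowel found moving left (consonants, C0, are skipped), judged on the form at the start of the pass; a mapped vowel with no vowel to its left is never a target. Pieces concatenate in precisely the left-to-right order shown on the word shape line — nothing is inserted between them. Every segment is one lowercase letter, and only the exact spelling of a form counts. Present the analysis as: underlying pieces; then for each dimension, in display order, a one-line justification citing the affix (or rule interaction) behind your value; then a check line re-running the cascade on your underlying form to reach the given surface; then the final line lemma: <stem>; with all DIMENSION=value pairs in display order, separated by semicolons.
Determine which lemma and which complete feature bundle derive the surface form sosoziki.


underlying: s-osoz-ki
CLASS=ra - signalled by the affix -ki
RANK=ol - signalled by the affix s-
check: sosozki -> sosozki -> sosoziki
lemma: osoz; CLASS=ra; RANK=ol


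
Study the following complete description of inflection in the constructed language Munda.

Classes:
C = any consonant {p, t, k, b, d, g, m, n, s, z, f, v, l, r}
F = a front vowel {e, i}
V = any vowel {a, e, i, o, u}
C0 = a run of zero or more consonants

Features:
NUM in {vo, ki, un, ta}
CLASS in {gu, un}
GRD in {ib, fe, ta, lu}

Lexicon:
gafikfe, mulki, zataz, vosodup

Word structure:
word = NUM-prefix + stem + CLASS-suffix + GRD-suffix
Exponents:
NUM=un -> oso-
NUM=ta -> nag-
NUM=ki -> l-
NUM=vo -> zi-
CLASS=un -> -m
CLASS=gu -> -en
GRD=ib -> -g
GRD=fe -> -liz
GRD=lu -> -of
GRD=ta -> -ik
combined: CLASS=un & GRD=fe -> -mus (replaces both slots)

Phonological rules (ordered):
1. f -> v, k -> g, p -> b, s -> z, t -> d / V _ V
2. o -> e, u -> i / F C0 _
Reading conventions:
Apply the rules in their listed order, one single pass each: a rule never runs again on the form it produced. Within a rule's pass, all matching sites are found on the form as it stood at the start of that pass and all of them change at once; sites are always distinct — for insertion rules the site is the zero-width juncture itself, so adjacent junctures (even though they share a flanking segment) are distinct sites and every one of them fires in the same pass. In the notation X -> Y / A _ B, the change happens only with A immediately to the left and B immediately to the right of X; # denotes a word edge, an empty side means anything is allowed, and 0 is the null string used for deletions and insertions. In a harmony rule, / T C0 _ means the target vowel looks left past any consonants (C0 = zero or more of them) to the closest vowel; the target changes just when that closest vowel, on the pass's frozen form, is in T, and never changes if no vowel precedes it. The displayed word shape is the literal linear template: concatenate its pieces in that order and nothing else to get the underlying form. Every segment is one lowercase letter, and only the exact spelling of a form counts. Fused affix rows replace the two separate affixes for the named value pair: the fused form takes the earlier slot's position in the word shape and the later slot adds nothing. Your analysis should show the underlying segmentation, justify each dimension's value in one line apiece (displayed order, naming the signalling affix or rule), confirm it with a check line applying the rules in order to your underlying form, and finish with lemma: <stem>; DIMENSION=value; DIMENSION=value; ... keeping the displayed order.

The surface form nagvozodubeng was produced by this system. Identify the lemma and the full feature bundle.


underlying: nag-vosodup-en-g
NUM=ta - signalled by the affix nag-
CLASS=gu - signalled by the affix -en
GRD=ib - signalled by the affix -g
check: nagvosodupeng -> nagvozodubeng -> nagvozodubeng
lemma: vosodup; NUM=ta; CLASS=gu; GRD=ib


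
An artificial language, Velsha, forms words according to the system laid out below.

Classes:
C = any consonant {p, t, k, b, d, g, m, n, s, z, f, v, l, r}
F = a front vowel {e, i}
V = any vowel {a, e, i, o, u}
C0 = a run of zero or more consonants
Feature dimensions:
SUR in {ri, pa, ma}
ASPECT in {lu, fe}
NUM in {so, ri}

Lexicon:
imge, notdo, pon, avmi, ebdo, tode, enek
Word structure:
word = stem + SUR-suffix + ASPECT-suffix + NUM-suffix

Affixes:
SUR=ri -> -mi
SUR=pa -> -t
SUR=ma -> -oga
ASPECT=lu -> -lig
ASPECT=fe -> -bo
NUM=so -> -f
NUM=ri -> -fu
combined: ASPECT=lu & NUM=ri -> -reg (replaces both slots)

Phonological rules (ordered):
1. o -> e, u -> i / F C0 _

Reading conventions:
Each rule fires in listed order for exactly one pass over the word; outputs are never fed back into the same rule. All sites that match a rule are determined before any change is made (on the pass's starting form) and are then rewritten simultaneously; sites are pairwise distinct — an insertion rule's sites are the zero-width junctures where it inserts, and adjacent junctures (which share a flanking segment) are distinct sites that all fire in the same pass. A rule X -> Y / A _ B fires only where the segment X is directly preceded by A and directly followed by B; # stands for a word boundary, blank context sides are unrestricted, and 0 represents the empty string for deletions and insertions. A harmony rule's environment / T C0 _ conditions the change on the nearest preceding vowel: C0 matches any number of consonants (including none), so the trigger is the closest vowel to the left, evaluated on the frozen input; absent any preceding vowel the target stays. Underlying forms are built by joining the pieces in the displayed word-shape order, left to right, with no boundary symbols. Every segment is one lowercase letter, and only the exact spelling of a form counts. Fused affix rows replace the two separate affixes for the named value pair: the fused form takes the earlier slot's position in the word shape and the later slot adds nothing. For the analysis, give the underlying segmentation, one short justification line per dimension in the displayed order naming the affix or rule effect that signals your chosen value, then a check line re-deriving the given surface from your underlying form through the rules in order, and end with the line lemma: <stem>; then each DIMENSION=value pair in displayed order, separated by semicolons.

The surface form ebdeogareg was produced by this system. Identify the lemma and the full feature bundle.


underlying: ebdo-oga-reg
SUR=ma - signalled by the affix -oga
ASPECT=lu - signalled by the combined affix row
NUM=ri - signalled by the combined affix row
check: ebdoogareg -> ebdeogareg
lemma: ebdo; SUR=ma; ASPECT=lu; NUM=ri


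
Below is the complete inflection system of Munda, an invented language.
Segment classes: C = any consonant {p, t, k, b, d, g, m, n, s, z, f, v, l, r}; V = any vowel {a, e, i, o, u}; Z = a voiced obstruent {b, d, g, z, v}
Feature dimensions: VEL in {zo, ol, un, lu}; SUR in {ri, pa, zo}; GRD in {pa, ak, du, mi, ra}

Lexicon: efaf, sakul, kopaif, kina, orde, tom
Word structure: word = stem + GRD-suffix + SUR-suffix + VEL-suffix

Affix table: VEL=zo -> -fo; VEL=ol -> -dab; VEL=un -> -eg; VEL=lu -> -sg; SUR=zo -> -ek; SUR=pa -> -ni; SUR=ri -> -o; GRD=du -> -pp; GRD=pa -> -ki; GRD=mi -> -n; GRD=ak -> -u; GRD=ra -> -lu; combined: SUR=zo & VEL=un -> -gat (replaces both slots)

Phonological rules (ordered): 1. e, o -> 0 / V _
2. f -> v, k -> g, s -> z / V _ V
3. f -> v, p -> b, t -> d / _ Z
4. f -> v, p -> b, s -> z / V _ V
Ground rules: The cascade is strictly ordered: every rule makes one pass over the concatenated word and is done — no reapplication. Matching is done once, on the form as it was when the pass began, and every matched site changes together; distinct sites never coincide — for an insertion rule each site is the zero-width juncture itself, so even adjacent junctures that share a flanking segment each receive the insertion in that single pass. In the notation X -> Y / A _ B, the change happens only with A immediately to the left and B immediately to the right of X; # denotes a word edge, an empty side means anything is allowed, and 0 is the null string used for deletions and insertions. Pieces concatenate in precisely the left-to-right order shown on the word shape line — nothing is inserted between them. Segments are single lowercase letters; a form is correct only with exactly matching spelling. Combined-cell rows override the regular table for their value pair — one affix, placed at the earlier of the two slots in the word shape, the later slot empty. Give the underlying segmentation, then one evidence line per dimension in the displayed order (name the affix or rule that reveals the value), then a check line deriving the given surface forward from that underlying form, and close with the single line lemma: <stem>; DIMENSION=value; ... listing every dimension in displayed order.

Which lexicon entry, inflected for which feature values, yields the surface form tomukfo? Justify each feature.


underlying: tom-u-ek-fo
VEL=zo - signalled by the affix -fo
SUR=zo - signalled by the affix -ek
GRD=ak - signalled by the affix -u
check: tomuekfo -> tomukfo -> tomukfo -> tomukfo -> tomukfo
lemma: tom; VEL=zo; SUR=zo; GRD=ak


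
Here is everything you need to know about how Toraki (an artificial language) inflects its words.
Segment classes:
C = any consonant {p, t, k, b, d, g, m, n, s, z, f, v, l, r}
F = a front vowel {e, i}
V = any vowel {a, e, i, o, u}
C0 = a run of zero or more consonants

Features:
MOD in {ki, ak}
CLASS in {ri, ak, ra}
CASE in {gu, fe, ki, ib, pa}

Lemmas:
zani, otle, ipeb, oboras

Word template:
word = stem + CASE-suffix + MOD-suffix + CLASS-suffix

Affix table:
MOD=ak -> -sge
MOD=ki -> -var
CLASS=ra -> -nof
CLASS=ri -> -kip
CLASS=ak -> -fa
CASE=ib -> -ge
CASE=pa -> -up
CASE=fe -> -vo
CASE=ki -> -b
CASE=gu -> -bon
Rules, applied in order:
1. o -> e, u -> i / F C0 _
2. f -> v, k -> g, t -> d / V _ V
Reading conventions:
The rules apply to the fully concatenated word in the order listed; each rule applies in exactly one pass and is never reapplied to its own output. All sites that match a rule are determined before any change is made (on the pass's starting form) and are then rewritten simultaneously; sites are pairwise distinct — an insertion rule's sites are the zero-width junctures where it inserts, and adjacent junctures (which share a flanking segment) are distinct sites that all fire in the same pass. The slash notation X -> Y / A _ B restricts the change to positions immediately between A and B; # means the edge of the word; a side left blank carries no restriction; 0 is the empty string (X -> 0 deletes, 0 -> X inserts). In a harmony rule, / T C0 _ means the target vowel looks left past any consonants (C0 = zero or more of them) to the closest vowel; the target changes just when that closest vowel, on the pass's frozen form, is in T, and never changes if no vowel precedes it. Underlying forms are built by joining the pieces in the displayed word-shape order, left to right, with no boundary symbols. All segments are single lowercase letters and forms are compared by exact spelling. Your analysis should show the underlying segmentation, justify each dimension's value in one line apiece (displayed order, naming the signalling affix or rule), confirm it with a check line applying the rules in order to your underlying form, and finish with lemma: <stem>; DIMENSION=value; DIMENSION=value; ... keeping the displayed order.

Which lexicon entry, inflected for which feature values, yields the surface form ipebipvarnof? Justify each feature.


underlying: ipeb-up-var-nof
MOD=ki - signalled by the affix -var
CLASS=ra - signalled by the affix -nof
CASE=pa - signalled by the affix -up
check: ipebupvarnof -> ipebipvarnof -> ipebipvarnof
lemma: ipeb; MOD=ki; CLASS=ra; CASE=pa


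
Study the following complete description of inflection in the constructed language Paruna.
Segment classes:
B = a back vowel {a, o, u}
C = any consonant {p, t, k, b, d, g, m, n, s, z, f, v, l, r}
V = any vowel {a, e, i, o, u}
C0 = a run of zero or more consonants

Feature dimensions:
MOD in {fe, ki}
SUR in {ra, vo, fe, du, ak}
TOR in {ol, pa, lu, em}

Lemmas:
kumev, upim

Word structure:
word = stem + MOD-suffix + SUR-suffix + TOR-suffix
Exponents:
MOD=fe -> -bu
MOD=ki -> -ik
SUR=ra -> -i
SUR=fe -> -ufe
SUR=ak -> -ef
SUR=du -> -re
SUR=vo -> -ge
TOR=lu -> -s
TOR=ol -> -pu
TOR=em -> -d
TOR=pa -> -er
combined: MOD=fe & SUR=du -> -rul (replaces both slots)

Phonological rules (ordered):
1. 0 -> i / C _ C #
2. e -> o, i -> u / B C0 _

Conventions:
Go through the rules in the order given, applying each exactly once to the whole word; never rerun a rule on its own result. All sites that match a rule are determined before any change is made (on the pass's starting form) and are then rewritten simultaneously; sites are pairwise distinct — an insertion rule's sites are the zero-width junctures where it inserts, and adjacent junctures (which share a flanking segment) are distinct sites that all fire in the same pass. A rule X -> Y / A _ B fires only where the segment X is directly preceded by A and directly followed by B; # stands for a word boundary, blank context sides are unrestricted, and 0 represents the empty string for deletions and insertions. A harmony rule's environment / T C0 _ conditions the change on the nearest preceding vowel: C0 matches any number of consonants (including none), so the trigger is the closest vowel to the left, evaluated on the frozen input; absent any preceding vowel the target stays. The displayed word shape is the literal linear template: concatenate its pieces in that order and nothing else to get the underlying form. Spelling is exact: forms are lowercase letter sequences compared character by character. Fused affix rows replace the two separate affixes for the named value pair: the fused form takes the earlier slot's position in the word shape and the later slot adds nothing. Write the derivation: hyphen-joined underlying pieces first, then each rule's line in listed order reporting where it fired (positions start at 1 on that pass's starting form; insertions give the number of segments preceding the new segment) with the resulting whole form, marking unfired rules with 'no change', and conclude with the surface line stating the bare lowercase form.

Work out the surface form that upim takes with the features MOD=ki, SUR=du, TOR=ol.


underlying: upim-ik-re-pu
1. 0 -> i / C _ C #: no change
2. e -> o, i -> u / B C0 _: fires at position(s) 3: upumikrepu
surface: upumikrepu


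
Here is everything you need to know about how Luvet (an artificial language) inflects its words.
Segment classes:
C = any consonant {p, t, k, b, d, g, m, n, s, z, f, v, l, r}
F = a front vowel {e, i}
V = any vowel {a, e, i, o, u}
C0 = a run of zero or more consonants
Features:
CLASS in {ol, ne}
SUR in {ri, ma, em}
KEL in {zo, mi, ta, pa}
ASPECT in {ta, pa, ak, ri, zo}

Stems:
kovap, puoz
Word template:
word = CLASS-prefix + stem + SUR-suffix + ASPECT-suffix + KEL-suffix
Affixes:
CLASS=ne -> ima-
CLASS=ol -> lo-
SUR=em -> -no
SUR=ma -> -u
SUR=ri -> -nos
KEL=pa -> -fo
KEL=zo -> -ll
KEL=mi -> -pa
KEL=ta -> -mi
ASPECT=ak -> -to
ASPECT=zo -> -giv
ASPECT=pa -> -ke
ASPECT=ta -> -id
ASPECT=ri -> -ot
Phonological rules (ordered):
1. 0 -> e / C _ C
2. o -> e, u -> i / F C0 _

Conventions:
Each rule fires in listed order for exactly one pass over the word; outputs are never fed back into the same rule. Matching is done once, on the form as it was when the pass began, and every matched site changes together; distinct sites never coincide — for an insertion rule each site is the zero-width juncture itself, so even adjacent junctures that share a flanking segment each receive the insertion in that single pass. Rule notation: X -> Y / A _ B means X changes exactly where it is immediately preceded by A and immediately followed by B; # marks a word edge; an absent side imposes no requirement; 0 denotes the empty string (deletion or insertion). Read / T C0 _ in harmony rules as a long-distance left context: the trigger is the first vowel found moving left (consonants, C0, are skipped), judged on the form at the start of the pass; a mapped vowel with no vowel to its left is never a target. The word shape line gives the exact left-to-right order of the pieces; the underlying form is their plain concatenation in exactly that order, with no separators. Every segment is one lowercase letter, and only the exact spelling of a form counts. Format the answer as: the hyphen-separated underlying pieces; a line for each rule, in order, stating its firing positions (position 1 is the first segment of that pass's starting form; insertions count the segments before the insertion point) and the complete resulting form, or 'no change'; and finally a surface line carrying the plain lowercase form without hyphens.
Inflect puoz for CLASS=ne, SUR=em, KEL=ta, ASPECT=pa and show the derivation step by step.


underlying: ima-puoz-no-ke-mi
1. 0 -> e / C _ C: inserts after position(s) 7: imapuozenokemi
2. o -> e, u -> i / F C0 _: fires at position(s) 10: imapuozenekemi
surface: imapuozenekemi


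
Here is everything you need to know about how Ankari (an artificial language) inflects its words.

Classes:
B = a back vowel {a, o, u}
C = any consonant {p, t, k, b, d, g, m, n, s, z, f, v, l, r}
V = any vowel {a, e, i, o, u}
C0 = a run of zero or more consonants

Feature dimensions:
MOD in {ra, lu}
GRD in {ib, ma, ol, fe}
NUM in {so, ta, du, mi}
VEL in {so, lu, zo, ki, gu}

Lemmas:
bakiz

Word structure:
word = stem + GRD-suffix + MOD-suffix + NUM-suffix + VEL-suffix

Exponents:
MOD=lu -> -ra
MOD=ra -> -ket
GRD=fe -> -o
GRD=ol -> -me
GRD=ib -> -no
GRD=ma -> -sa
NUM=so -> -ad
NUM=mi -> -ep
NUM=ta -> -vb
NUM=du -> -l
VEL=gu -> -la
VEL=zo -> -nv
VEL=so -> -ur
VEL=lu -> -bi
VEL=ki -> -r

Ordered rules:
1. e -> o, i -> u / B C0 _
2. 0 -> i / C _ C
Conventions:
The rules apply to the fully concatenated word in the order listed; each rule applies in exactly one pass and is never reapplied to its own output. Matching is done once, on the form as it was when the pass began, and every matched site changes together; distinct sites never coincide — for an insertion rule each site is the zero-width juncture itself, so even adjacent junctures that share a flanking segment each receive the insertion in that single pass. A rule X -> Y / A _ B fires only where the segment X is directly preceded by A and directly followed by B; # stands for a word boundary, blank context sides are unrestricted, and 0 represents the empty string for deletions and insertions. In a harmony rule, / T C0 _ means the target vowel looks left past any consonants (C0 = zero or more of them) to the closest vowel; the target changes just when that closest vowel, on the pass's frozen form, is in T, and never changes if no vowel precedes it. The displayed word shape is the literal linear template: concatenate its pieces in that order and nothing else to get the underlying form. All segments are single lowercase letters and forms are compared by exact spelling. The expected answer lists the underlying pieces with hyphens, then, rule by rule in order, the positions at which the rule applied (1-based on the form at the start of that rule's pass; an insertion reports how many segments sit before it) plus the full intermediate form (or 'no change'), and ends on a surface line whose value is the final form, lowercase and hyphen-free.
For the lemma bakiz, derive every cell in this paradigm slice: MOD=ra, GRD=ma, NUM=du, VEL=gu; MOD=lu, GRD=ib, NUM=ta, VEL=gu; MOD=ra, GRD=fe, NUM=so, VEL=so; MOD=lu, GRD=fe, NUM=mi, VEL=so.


cell MOD=ra, GRD=ma, NUM=du, VEL=gu:
underlying: bakiz-sa-ket-l-la
1. e -> o, i -> u / B C0 _: fires at position(s) 4, 9: bakuzsakotlla
2. 0 -> i / C _ C: inserts after position(s) 5, 10, 11: bakuzisakotilila
surface: bakuzisakotilila

cell MOD=lu, GRD=ib, NUM=ta, VEL=gu:
underlying: bakiz-no-ra-vb-la
1. e -> o, i -> u / B C0 _: fires at position(s) 4: bakuznoravbla
2. 0 -> i / C _ C: inserts after position(s) 5, 10, 11: bakuzinoravibila
surface: bakuzinoravibila

cell MOD=ra, GRD=fe, NUM=so, VEL=so:
underlying: bakiz-o-ket-ad-ur
1. e -> o, i -> u / B C0 _: fires at position(s) 4, 8: bakuzokotadur
2. 0 -> i / C _ C: no change
surface: bakuzokotadur

cell MOD=lu, GRD=fe, NUM=mi, VEL=so:
underlying: bakiz-o-ra-ep-ur
1. e -> o, i -> u / B C0 _: fires at position(s) 4, 9: bakuzoraopur
2. 0 -> i / C _ C: no change
surface: bakuzoraopur


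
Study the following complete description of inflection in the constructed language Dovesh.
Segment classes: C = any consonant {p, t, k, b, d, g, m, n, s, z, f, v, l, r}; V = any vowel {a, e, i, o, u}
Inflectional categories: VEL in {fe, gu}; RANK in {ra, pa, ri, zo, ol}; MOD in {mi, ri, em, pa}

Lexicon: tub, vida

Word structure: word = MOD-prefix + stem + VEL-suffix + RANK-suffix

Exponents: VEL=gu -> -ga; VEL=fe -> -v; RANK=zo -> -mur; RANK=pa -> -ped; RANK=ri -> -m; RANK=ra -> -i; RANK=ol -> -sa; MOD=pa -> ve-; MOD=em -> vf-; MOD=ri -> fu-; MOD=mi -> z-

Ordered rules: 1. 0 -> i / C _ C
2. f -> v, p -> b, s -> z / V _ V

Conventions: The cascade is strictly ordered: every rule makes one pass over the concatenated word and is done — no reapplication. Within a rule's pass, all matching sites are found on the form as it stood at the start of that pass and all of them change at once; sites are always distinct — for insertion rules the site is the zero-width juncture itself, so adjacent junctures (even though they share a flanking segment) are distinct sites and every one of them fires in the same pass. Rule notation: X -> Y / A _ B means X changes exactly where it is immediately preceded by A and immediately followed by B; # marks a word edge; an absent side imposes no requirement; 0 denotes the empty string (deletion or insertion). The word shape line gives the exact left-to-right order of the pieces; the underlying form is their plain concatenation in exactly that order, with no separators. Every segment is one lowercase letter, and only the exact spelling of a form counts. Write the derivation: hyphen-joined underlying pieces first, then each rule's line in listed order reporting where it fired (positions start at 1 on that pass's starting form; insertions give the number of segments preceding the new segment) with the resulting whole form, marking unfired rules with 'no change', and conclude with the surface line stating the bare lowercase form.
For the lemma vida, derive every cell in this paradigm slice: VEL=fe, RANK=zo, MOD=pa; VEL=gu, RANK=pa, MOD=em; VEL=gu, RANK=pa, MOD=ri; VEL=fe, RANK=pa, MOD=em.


cell VEL=fe, RANK=zo, MOD=pa:
underlying: ve-vida-v-mur
1. 0 -> i / C _ C: inserts after position(s) 7: vevidavimur
2. f -> v, p -> b, s -> z / V _ V: no change
surface: vevidavimur

cell VEL=gu, RANK=pa, MOD=em:
underlying: vf-vida-ga-ped
1. 0 -> i / C _ C: inserts after position(s) 1, 2: vifividagaped
2. f -> v, p -> b, s -> z / V _ V: fires at position(s) 3, 11: vivividagabed
surface: vivividagabed

cell VEL=gu, RANK=pa, MOD=ri:
underlying: fu-vida-ga-ped
1. 0 -> i / C _ C: no change
2. f -> v, p -> b, s -> z / V _ V: fires at position(s) 9: fuvidagabed
surface: fuvidagabed

cell VEL=fe, RANK=pa, MOD=em:
underlying: vf-vida-v-ped
1. 0 -> i / C _ C: inserts after position(s) 1, 2, 7: vifividaviped
2. f -> v, p -> b, s -> z / V _ V: fires at position(s) 3, 11: vivividavibed
surface: vivividavibed


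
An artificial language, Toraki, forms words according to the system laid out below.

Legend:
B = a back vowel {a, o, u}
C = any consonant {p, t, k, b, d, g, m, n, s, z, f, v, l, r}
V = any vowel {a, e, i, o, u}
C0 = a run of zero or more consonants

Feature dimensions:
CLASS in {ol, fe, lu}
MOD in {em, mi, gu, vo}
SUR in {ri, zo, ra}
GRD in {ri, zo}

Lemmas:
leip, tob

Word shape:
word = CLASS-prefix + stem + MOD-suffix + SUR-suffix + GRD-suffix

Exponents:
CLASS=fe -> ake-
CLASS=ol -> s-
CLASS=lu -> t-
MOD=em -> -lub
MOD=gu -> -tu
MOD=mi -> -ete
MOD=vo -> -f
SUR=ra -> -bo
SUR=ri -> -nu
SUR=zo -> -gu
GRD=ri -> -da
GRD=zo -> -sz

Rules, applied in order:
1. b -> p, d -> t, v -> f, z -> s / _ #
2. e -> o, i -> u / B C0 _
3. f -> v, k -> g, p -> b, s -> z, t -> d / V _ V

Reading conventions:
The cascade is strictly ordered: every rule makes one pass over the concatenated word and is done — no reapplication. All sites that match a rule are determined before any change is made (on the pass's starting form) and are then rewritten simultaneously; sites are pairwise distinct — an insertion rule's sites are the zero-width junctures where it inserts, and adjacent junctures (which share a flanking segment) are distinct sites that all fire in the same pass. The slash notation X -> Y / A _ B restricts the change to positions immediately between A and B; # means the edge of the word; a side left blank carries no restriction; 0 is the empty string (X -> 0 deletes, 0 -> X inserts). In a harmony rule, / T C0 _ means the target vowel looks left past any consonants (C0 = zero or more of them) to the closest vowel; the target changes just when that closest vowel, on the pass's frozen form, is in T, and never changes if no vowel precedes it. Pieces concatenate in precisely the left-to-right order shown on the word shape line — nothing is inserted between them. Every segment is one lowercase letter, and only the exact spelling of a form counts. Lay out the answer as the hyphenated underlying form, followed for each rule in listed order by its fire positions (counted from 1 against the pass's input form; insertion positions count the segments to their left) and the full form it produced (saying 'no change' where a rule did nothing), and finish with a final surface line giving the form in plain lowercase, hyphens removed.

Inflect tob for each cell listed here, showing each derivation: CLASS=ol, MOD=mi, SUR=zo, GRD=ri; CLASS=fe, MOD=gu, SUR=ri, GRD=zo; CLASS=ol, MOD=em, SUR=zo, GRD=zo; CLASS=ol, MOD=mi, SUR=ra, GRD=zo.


cell CLASS=ol, MOD=mi, SUR=zo, GRD=ri:
underlying: s-tob-ete-gu-da
1. b -> p, d -> t, v -> f, z -> s / _ #: no change
2. e -> o, i -> u / B C0 _: fires at position(s) 5: stoboteguda
3. f -> v, k -> g, p -> b, s -> z, t -> d / V _ V: fires at position(s) 6: stobodeguda
surface: stobodeguda

cell CLASS=fe, MOD=gu, SUR=ri, GRD=zo:
underlying: ake-tob-tu-nu-sz
1. b -> p, d -> t, v -> f, z -> s / _ #: fires at position(s) 12: aketobtunuss
2. e -> o, i -> u / B C0 _: fires at position(s) 3: akotobtunuss
3. f -> v, k -> g, p -> b, s -> z, t -> d / V _ V: fires at position(s) 2, 4: agodobtunuss
surface: agodobtunuss

cell CLASS=ol, MOD=em, SUR=zo, GRD=zo:
underlying: s-tob-lub-gu-sz
1. b -> p, d -> t, v -> f, z -> s / _ #: fires at position(s) 11: stoblubguss
2. e -> o, i -> u / B C0 _: no change
3. f -> v, k -> g, p -> b, s -> z, t -> d / V _ V: no change
surface: stoblubguss

cell CLASS=ol, MOD=mi, SUR=ra, GRD=zo:
underlying: s-tob-ete-bo-sz
1. b -> p, d -> t, v -> f, z -> s / _ #: fires at position(s) 11: stobeteboss
2. e -> o, i -> u / B C0 _: fires at position(s) 5: stoboteboss
3. f -> v, k -> g, p -> b, s -> z, t -> d / V _ V: fires at position(s) 6: stobodeboss
surface: stobodeboss


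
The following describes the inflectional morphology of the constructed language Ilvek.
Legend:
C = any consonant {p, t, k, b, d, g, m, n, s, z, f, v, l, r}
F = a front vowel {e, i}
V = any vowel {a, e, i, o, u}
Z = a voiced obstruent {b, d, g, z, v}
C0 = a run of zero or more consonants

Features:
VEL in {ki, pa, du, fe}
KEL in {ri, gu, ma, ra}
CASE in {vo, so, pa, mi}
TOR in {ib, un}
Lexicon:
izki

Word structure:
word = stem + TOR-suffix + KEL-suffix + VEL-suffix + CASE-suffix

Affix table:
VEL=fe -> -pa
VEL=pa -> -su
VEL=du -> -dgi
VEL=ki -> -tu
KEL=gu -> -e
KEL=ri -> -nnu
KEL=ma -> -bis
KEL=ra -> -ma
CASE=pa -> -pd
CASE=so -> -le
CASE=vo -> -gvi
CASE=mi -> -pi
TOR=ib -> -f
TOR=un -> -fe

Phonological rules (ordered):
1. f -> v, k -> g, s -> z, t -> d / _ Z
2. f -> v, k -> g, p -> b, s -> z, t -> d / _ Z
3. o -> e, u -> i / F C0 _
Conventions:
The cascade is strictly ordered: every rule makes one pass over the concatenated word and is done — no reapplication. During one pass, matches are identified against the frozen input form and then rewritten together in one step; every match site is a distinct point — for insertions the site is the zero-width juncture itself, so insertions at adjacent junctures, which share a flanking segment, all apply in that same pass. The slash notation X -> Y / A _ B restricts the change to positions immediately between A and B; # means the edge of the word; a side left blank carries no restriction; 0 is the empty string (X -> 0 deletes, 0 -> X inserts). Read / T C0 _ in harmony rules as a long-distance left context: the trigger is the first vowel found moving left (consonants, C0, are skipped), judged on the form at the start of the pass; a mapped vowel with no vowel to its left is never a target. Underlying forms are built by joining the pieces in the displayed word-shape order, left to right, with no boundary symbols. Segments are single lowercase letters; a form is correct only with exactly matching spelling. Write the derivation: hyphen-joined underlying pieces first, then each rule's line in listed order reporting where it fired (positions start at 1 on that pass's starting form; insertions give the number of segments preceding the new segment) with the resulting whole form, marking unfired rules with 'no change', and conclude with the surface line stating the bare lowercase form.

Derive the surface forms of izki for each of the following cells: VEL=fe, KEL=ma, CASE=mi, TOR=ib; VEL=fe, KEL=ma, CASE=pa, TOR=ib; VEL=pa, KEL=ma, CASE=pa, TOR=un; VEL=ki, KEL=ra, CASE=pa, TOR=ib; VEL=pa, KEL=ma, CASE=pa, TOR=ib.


cell VEL=fe, KEL=ma, CASE=mi, TOR=ib:
underlying: izki-f-bis-pa-pi
1. f -> v, k -> g, s -> z, t -> d / _ Z: fires at position(s) 5: izkivbispapi
2. f -> v, k -> g, p -> b, s -> z, t -> d / _ Z: no change
3. o -> e, u -> i / F C0 _: no change
surface: izkivbispapi

cell VEL=fe, KEL=ma, CASE=pa, TOR=ib:
underlying: izki-f-bis-pa-pd
1. f -> v, k -> g, s -> z, t -> d / _ Z: fires at position(s) 5: izkivbispapd
2. f -> v, k -> g, p -> b, s -> z, t -> d / _ Z: fires at position(s) 11: izkivbispabd
3. o -> e, u -> i / F C0 _: no change
surface: izkivbispabd

cell VEL=pa, KEL=ma, CASE=pa, TOR=un:
underlying: izki-fe-bis-su-pd
1. f -> v, k -> g, s -> z, t -> d / _ Z: no change
2. f -> v, k -> g, p -> b, s -> z, t -> d / _ Z: fires at position(s) 12: izkifebissubd
3. o -> e, u -> i / F C0 _: fires at position(s) 11: izkifebissibd
surface: izkifebissibd

cell VEL=ki, KEL=ra, CASE=pa, TOR=ib:
underlying: izki-f-ma-tu-pd
1. f -> v, k -> g, s -> z, t -> d / _ Z: no change
2. f -> v, k -> g, p -> b, s -> z, t -> d / _ Z: fires at position(s) 10: izkifmatubd
3. o -> e, u -> i / F C0 _: no change
surface: izkifmatubd

cell VEL=pa, KEL=ma, CASE=pa, TOR=ib:
underlying: izki-f-bis-su-pd
1. f -> v, k -> g, s -> z, t -> d / _ Z: fires at position(s) 5: izkivbissupd
2. f -> v, k -> g, p -> b, s -> z, t -> d / _ Z: fires at position(s) 11: izkivbissubd
3. o -> e, u -> i / F C0 _: fires at position(s) 10: izkivbissibd
surface: izkivbissibd


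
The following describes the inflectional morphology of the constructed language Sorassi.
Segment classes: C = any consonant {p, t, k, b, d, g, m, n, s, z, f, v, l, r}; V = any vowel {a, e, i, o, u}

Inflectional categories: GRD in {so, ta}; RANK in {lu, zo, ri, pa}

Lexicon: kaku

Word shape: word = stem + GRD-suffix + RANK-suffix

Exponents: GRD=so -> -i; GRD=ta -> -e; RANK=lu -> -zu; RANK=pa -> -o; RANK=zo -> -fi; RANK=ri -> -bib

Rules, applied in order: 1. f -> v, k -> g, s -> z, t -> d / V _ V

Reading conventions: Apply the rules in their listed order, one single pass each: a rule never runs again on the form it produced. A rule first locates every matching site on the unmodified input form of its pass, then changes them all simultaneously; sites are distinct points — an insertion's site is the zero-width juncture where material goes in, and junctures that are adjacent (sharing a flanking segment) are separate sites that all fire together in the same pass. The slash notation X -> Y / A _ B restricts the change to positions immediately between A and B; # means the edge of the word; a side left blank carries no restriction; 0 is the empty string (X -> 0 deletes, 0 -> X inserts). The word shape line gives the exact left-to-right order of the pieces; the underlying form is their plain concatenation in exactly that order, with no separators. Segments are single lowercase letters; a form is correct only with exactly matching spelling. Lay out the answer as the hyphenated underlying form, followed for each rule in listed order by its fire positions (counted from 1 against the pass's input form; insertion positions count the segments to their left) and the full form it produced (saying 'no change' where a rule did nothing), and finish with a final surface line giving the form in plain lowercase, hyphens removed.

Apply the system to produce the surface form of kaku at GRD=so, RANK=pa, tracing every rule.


underlying: kaku-i-o
1. f -> v, k -> g, s -> z, t -> d / V _ V: fires at position(s) 3: kaguio
surface: kaguio


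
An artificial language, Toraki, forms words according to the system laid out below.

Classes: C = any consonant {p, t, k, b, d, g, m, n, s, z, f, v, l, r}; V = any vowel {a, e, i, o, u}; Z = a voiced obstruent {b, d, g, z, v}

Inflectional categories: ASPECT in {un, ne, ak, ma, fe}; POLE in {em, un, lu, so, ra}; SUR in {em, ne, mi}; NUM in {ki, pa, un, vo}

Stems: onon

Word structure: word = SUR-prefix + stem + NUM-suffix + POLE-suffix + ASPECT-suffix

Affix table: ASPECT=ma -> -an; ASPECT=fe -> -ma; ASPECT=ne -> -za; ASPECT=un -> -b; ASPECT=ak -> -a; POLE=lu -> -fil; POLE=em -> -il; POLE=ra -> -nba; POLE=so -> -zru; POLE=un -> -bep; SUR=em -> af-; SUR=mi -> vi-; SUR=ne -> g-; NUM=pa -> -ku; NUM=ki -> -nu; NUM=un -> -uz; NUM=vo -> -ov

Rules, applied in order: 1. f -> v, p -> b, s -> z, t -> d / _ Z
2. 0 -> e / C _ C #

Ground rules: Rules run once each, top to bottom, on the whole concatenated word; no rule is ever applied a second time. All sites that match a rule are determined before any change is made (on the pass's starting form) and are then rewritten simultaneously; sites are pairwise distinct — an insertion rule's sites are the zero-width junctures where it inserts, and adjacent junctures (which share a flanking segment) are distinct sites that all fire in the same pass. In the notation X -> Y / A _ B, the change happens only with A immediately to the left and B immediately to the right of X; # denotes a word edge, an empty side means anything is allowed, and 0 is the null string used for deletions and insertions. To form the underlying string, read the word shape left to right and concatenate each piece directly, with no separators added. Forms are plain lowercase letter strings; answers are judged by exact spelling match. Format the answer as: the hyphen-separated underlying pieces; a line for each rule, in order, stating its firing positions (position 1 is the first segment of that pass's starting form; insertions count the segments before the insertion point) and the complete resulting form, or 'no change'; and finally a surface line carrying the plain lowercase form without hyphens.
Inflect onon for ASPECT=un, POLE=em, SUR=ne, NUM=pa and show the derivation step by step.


underlying: g-onon-ku-il-b
1. f -> v, p -> b, s -> z, t -> d / _ Z: no change
2. 0 -> e / C _ C #: inserts after position(s) 9: gononkuileb
surface: gononkuileb


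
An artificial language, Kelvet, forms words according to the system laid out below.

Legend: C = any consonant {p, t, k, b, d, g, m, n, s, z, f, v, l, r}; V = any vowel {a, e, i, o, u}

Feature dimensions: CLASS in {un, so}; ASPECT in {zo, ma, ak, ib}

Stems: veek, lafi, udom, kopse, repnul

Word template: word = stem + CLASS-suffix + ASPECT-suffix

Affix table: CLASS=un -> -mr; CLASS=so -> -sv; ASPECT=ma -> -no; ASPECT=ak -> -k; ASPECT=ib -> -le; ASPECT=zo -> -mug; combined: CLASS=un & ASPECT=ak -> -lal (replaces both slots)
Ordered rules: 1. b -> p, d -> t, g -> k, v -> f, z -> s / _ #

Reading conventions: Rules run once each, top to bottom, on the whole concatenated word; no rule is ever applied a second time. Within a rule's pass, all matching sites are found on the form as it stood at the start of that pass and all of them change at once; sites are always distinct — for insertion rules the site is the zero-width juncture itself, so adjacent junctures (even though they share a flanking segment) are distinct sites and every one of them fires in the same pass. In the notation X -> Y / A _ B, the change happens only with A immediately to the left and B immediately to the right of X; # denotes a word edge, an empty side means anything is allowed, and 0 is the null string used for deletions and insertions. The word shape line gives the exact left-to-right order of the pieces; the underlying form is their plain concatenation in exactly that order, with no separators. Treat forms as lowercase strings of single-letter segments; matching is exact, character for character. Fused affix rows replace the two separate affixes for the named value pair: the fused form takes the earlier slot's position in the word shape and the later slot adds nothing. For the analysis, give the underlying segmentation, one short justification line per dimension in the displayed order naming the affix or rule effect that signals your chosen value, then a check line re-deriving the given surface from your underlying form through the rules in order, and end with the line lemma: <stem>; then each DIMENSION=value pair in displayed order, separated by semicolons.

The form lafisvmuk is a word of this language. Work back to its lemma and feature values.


underlying: lafi-sv-mug
CLASS=so - signalled by the affix -sv
ASPECT=zo - signalled by the affix -mug
check: lafisvmug -> lafisvmuk
lemma: lafi; CLASS=so; ASPECT=zo
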